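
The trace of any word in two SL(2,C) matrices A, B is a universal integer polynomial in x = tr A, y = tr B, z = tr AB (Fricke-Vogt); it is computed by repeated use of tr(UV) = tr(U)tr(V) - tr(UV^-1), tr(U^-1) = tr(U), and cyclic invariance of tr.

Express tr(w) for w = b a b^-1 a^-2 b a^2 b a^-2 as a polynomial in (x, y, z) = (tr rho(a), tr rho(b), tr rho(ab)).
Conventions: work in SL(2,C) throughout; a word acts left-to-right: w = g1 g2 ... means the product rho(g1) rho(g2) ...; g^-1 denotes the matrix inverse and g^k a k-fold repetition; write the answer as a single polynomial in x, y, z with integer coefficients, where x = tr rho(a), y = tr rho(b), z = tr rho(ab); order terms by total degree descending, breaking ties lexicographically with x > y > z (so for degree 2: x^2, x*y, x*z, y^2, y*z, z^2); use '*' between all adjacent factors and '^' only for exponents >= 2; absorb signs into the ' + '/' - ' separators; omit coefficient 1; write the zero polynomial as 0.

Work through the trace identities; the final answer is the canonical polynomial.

trace(a^2 b) = trace(a) trace(b a) - trace(b) = x*z - y
next, trace(a^2) = trace(a) trace(a) - trace(1) = x^2 - 2
and trace(a^2 b^2) = trace(b) trace(a^2 b) - trace(a^2) = x*y*z - x^2 - y^2 + 2
next, trace(b^2 a^2 b) = trace(b) trace(a^2 b^2) - trace(a^2 b) = x*y^2*z - x^2*y - y^3 - x*z + 3*y
next, trace(b a b a) = trace(b a) trace(b a) - trace(1)   [split at repeated b] = z^2 - 2
and trace(b a b) = trace(b) trace(a b) - trace(a) = y*z - x
trace(a^2 b a b) = trace(a) trace(b a b a) - trace(b a b) = x*z^2 - y*z - x
trace(a^2 b a) = trace(a) trace(b a^2) - trace(b a) = x^2*z - x*y - z
trace(b^2 a^2 b a) = trace(b) trace(a^2 b a b) - trace(a^2 b a) = x*y*z^2 - x^2*z - y^2*z + z
trace(b a^2 b a^-1 b) = trace(b^2 a^2 b) trace(a) - trace(b^2 a^2 b a) = x^2*y^2*z - x^3*y - x*y^3 - x*y*z^2 + y^2*z + 3*x*y - z
trace(b^2 a b a) = trace(b) trace(a b a b) - trace(a b a) = y*z^2 - x*z - y
and trace(b^2 a b) = trace(b) trace(a b^2) - trace(a b) = y^2*z - x*y - z
trace(a^2 b^2 a b) = trace(a) trace(b^2 a b a) - trace(b^2 a b) = x*y*z^2 - x^2*z - y^2*z + z
and trace(a^2 b^2 a) = trace(a) trace(b^2 a^2) - trace(b^2 a) = x^2*y*z - x^3 - x*y^2 - y*z + 3*x
next, trace(b a b^2 a^2 b) = trace(b) trace(a^2 b^2 a b) - trace(a^2 b^2 a) = x*y^2*z^2 - 2*x^2*y*z - y^3*z + x^3 + x*y^2 + 2*y*z - 3*x
and trace(b a b a b a) = trace(b a) trace(b a b a) - trace(b^-1 a^-1)   [split at repeated b] = z^3 - 3*z
trace(a^2 b a b a b) = trace(a) trace(b a b a b a) - trace(b a b a b) = x*z^3 - y*z^2 - 2*x*z + y
next, trace(a^2 b a b a) = trace(a) trace(a b a b a) - trace(a b a b) = x^2*z^2 - x*y*z - x^2 - z^2 + 2
trace(b a b^2 a^2 b a) = trace(b) trace(a^2 b a b a b) - trace(a^2 b a b a) = x*y*z^3 - x^2*z^2 - y^2*z^2 - x*y*z + x^2 + y^2 + z^2 - 2
trace(b a^2 b a^-1 b a b) = trace(b a b^2 a^2 b) trace(a) - trace(b a b^2 a^2 b a) = x^2*y^2*z^2 - 2*x^3*y*z - x*y^3*z - x*y*z^3 + x^4 + x^2*y^2 + x^2*z^2 + y^2*z^2 + 3*x*y*z - 4*x^2 - y^2 - z^2 + 2
and trace(b a b a b a^2 b) = trace(b) trace(a b a b a^2 b) - trace(a b a b a^2) = x*y*z^3 - x^2*z^2 - y^2*z^2 - x*y*z + x^2 + y^2 + z^2 - 2
and trace(b a b a b a b a) = trace(a b a b a b) trace(a b) - trace(b a b a)   [split at repeated a] = z^4 - 4*z^2 + 2
trace(b a b a b a b) = trace(b) trace(a b a b a b) - trace(a b a b a) = y*z^3 - x*z^2 - 2*y*z + x
trace(b a b a b a^2 b a) = trace(a) trace(b a b a b a b a) - trace(b a b a b a b) = x*z^4 - y*z^3 - 3*x*z^2 + 2*y*z + x
trace(b a^2 b a^-1 b a b a) = trace(b a b a b a^2 b) trace(a) - trace(b a b a b a^2 b a) = x^2*y*z^3 - x^3*z^2 - x*y^2*z^2 - x*z^4 - x^2*y*z + y*z^3 + x^3 + x*y^2 + 4*x*z^2 - 2*y*z - 3*x
and trace(a^-1 b a^2 b a^-1 b a b) = trace(b a^2 b a^-1 b a b) trace(a) - trace(b a^2 b a^-1 b a b a) = x^3*y^2*z^2 - 2*x^4*y*z - x^2*y^3*z - 2*x^2*y*z^3 + x^5 + x^3*y^2 + 2*x^3*z^2 + 2*x*y^2*z^2 + x*z^4 + 4*x^2*y*z - y*z^3 - 5*x^3 - 2*x*y^2 - 5*x*z^2 + 2*y*z + 5*x
and trace(a^-1 b a^2 b a^-1 b a b^-1) = trace(a^-1 b a^2 b a^-1 b a) trace(b) - trace(a^-1 b a^2 b a^-1 b a b) = -x^3*y^2*z^2 + 2*x^4*y*z + 2*x^2*y^3*z + 2*x^2*y*z^3 - x^5 - 2*x^3*y^2 - 2*x^3*z^2 - x*y^4 - 3*x*y^2*z^2 - x*z^4 - 4*x^2*y*z + y^3*z + y*z^3 + 5*x^3 + 5*x*y^2 + 5*x*z^2 - 3*y*z - 5*x
next, trace(a^2 b a^-1 b a) = trace(b a^3 b) trace(a) - trace(b a^3 b a) = x^3*y*z - x^4 - x^2*y^2 - x^2*z^2 + 4*x^2 + z^2 - 2
and trace(b a b^-1 a^-2 b a^2 b a^-1) = trace(a^-1 b a^2 b a^-1 b a b^-1) trace(a) - trace(a^-1 b a^2 b a^-1 b a b^-1 a) = -x^4*y^2*z^2 + 2*x^5*y*z + 2*x^3*y^3*z + 2*x^3*y*z^3 - x^6 - 2*x^4*y^2 - 2*x^4*z^2 - x^2*y^4 - 3*x^2*y^2*z^2 - x^2*z^4 - 5*x^3*y*z + x*y^3*z + x*y*z^3 + 6*x^4 + 6*x^2*y^2 + 6*x^2*z^2 - 3*x*y*z - 9*x^2 - z^2 + 2
next, trace(a^-1 b a^2 b^2) = trace(b a^2 b^2) trace(a) - trace(b a^2 b^2 a) = x^2*y^2*z - x^3*y - x*y^3 - x*y*z^2 + y^2*z + 3*x*y - z
and trace(a^-1 b a^2 b^2 a b) = trace(b a^2 b^2 a b) trace(a) - trace(b a^2 b^2 a b a) = x^2*y^2*z^2 - 2*x^3*y*z - x*y^3*z - x*y*z^3 + x^4 + x^2*y^2 + x^2*z^2 + y^2*z^2 + 3*x*y*z - 4*x^2 - y^2 - z^2 + 2
trace(a^-2 b a^2 b^2 a b) = trace(a^-1 b a^2 b^2 a b) trace(a) - trace(a^-1 b a^2 b^2 a b a) = x^3*y^2*z^2 - 2*x^4*y*z - x^2*y^3*z - x^2*y*z^3 + x^5 + x^3*y^2 + x^3*z^2 + 5*x^2*y*z + y^3*z - 5*x^3 - 2*x*y^2 - x*z^2 - 2*y*z + 5*x
trace(b a b^-1 a^-2 b a^2 b) = trace(a^-2 b a^2 b^2 a) trace(b) - trace(a^-2 b a^2 b^2 a b) = -x^3*y^2*z^2 + 2*x^4*y*z + 2*x^2*y^3*z + x^2*y*z^3 - x^5 - 2*x^3*y^2 - x^3*z^2 - x*y^4 - x*y^2*z^2 - 5*x^2*y*z + 5*x^3 + 5*x*y^2 + x*z^2 + y*z - 5*x
trace(b a b^-1 a^-2 b a^2 b a^-2) = trace(b a b^-1 a^-2 b a^2 b a^-1) trace(a) - trace(b a b^-1 a^-2 b a^2 b) = -x^5*y^2*z^2 + 2*x^6*y*z + 2*x^4*y^3*z + 2*x^4*y*z^3 - x^7 - 2*x^5*y^2 - 2*x^5*z^2 - x^3*y^4 - 2*x^3*y^2*z^2 - x^3*z^4 - 7*x^4*y*z - x^2*y^3*z + 7*x^5 + 8*x^3*y^2 + 7*x^3*z^2 + x*y^4 + x*y^2*z^2 + 2*x^2*y*z - 14*x^3 - 5*x*y^2 - 2*x*z^2 - y*z + 7*x

-x^5*y^2*z^2 + 2*x^6*y*z + 2*x^4*y^3*z + 2*x^4*y*z^3 - x^7 - 2*x^5*y^2 - 2*x^5*z^2 - x^3*y^4 - 2*x^3*y^2*z^2 - x^3*z^4 - 7*x^4*y*z - x^2*y^3*z + 7*x^5 + 8*x^3*y^2 + 7*x^3*z^2 + x*y^4 + x*y^2*z^2 + 2*x^2*y*z - 14*x^3 - 5*x*y^2 - 2*x*z^2 - y*z + 7*x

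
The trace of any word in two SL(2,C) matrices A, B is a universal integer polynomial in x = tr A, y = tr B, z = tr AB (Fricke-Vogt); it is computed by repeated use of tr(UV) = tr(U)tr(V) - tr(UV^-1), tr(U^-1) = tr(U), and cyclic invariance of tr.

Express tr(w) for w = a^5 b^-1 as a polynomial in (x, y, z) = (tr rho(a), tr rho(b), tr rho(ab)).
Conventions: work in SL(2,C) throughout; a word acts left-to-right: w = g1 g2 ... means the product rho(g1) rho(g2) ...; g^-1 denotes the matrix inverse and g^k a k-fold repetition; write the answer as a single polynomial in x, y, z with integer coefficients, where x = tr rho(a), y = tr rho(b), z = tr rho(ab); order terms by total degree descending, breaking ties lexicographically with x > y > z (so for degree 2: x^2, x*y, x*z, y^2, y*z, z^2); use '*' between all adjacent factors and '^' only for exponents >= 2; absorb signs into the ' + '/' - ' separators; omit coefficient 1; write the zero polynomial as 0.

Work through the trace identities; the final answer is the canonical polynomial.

trace(a^2) = trace(a)*trace(a) - trace(1)   [square of a] = x^2 - 2
next, trace(a^3) = trace(a)*trace(a^2) - trace(a)   [square of a] = x^3 - 3*x
trace(a^4) = trace(a)*trace(a^3) - trace(a^2)   [square of a] = x^4 - 4*x^2 + 2
trace(a^5) = trace(a)*trace(a^4) - trace(a^3)   [square of a] = x^5 - 5*x^3 + 5*x
and trace(b a^2) = trace(a)*trace(b a) - trace(b)   [square of a] = x*z - y
next, trace(a b a^2) = trace(a)*trace(b a^2) - trace(b a)   [square of a] = x^2*z - x*y - z
trace(a b a^3) = trace(a)*trace(a b a^2) - trace(a b a)   [square of a] = x^3*z - x^2*y - 2*x*z + y
next, trace(a^5 b) = trace(a)*trace(a b a^3) - trace(a b a^2)   [square of a] = x^4*z - x^3*y - 3*x^2*z + 2*x*y + z
trace(a^5 b^-1) = trace(a^5)*trace(b) - trace(a^5 b)   [inverse elimination on b] = x^5*y - x^4*z - 4*x^3*y + 3*x^2*z + 3*x*y - z

x^5*y - x^4*z - 4*x^3*y + 3*x^2*z + 3*x*y - z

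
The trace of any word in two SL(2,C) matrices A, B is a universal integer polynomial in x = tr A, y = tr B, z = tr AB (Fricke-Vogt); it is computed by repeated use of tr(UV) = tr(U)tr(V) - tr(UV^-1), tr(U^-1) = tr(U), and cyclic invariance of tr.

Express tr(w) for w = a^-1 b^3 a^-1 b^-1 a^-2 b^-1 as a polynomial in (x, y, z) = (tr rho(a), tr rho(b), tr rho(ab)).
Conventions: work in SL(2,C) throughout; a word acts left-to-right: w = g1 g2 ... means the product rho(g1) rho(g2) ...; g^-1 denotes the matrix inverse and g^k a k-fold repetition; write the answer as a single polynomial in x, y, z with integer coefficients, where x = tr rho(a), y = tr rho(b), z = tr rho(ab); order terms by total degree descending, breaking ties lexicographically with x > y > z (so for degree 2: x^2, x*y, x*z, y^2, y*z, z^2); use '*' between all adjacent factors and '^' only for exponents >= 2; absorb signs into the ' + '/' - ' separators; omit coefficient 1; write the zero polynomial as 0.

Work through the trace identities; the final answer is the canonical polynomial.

tr(b a^-1) = tr(b) tr(a) - tr(b a) = x*y - z
tr(a^2 b) = tr(a) tr(b a) - tr(b) = x*z - y
tr(a^2) = tr(a) tr(a) - tr(1) = x^2 - 2
tr(a b^2 a) = tr(b) tr(a^2 b) - tr(a^2) = x*y*z - x^2 - y^2 + 2
tr(a b a b) = tr(a b) tr(a b) - tr(1) = z^2 - 2
tr(a b^2 a b) = tr(b) tr(a b a b) - tr(a b a) = y*z^2 - x*z - y
tr(b^-1 a b^2 a) = tr(a b^2 a) tr(b) - tr(a b^2 a b) = x*y^2*z - x^2*y - y^3 - y*z^2 + x*z + 3*y
tr(b^2 a^-1 b^-1 a) = tr(b^-1 a b^2) tr(a) - tr(b^-1 a b^2 a) = -x*y^2*z + x^2*y + y^3 + y*z^2 - 3*y
tr(b^2 a^-1 b^-1 a^-1) = tr(b^2 a^-1 b^-1) tr(a) - tr(b^2 a^-1 b^-1 a) = x*y^2*z - y^3 - y*z^2 - x*z + 3*y
tr(b^2 a^-1 b^-1 a^-2) = tr(b^2 a^-1 b^-1 a^-1) tr(a) - tr(b^2 a^-1 b^-1) = x^2*y^2*z - x*y^3 - x*y*z^2 - x^2*z + 2*x*y + z
tr(b^2) = tr(b) tr(b) - tr(1) = y^2 - 2
tr(b^3) = tr(b) tr(b^2) - tr(b) = y^3 - 3*y
tr(b a b) = tr(b) tr(a b) - tr(a) = y*z - x
tr(b^3 a) = tr(b) tr(b a b) - tr(b a) = y^2*z - x*y - z
tr(a^-1 b^3) = tr(b^3) tr(a) - tr(b^3 a) = x*y^3 - y^2*z - 2*x*y + z
tr(a^-1 b^3 a^-1) = tr(a^-1 b^3) tr(a) - tr(a^-1 b^3 a) = x^2*y^3 - x*y^2*z - 2*x^2*y - y^3 + x*z + 3*y
tr(b^4) = tr(b) tr(b^3) - tr(b^2) = y^4 - 4*y^2 + 2
tr(b^4 a) = tr(b) tr(b^2 a b) - tr(b^2 a) = y^3*z - x*y^2 - 2*y*z + x
tr(b^3 a^-1 b) = tr(b^4) tr(a) - tr(b^4 a) = x*y^4 - y^3*z - 3*x*y^2 + 2*y*z + x
tr(b a b^3 a) = tr(b) tr(b a b a b) - tr(b a b a) = y^2*z^2 - x*y*z - y^2 - z^2 + 2
tr(b^3 a^-1 b a) = tr(b a b^3) tr(a) - tr(b a b^3 a) = x*y^3*z - x^2*y^2 - y^2*z^2 - x*y*z + x^2 + y^2 + z^2 - 2
tr(a^-1 b^3 a^-1 b) = tr(b^3 a^-1 b) tr(a) - tr(b^3 a^-1 b a) = x^2*y^4 - 2*x*y^3*z - 2*x^2*y^2 + y^2*z^2 + 3*x*y*z - y^2 - z^2 + 2
tr(b^3 a^-1 b^-1 a^-1) = tr(a^-1 b^3 a^-1) tr(b) - tr(a^-1 b^3 a^-1 b) = x*y^3*z - y^4 - y^2*z^2 - 2*x*y*z + 4*y^2 + z^2 - 2
tr(a^-1 b a b^2) = tr(b a b^2) tr(a) - tr(b a b^2 a) = x*y^2*z - x^2*y - y*z^2 + y
tr(b a b^2 a b) = tr(b) tr(a b^2 a b) - tr(a b^2 a) = y^2*z^2 - 2*x*y*z + x^2 - 2
tr(b a b^3 a b) = tr(b) tr(b a b^2 a b) - tr(b a b^2 a) = y^3*z^2 - 2*x*y^2*z + x^2*y - y*z^2 + x*z - y
tr(a b a b a b) = tr(a b a b) tr(a b) - tr(b a) = z^3 - 3*z
tr(a b a b a) = tr(a) tr(b a b a) - tr(b a b) = x*z^2 - y*z - x
tr(a b a b a b^2) = tr(b) tr(a b a b a b) - tr(a b a b a) = y*z^3 - x*z^2 - 2*y*z + x
tr(b a b^3 a b a) = tr(b) tr(a b a b a b^2) - tr(a b a b a b) = y^2*z^3 - x*y*z^2 - 2*y^2*z - z^3 + x*y + 3*z
tr(a^-1 b a b^3 a b) = tr(b a b^3 a b) tr(a) - tr(b a b^3 a b a) = x*y^3*z^2 - 2*x^2*y^2*z - y^2*z^3 + x^3*y + x^2*z + 2*y^2*z + z^3 - 2*x*y - 3*z
tr(b^-1 a^-1 b a b^3 a) = tr(a^-1 b a b^3 a) tr(b) - tr(a^-1 b a b^3 a b) = -x*y^3*z^2 + 2*x^2*y^2*z + y^4*z + y^2*z^3 - x^3*y - x*y^3 - x^2*z - 4*y^2*z - z^3 + 3*x*y + 3*z
tr(b a b^3 a^-1 b^-1 a^-1) = tr(b^-1 a^-1 b a b^3) tr(a) - tr(b^-1 a^-1 b a b^3 a) = x*y^3*z^2 - x^2*y^2*z - y^4*z - y^2*z^3 + x*y^3 - x*y*z^2 + x^2*z + 4*y^2*z + z^3 - 2*x*y - 3*z
tr(a b^3 a^-1 b^-1 a^-2 b) = tr(b a b^3 a^-1 b^-1 a^-1) tr(a) - tr(b a b^3 a^-1 b^-1) = x^2*y^3*z^2 - x^3*y^2*z - x*y^4*z - x*y^2*z^3 + x^2*y^3 - x^2*y*z^2 + x^3*z + 4*x*y^2*z + x*z^3 - 2*x^2*y - y^3 - 3*x*z + 3*y
tr(b^3 a^-1 b^-1 a^-2 b^-1 a) = tr(a b^3 a^-1 b^-1 a^-2) tr(b) - tr(a b^3 a^-1 b^-1 a^-2 b) = -x^2*y^3*z^2 + x^3*y^2*z + 2*x*y^4*z + x*y^2*z^3 - x^2*y^3 + x^2*y*z^2 - y^5 - y^3*z^2 - x^3*z - 6*x*y^2*z - x*z^3 + 2*x^2*y + 5*y^3 + y*z^2 + 3*x*z - 5*y
tr(a^-1 b^3 a^-1 b^-1 a^-2 b^-1) = tr(b^3 a^-1 b^-1 a^-2 b^-1) tr(a) - tr(b^3 a^-1 b^-1 a^-2 b^-1 a) = x^2*y^3*z^2 - 2*x*y^4*z - x*y^2*z^3 - 2*x^2*y*z^2 + y^5 + y^3*z^2 + 6*x*y^2*z + x*z^3 - 5*y^3 - y*z^2 - 2*x*z + 5*y

x^2*y^3*z^2 - 2*x*y^4*z - x*y^2*z^3 - 2*x^2*y*z^2 + y^5 + y^3*z^2 + 6*x*y^2*z + x*z^3 - 5*y^3 - y*z^2 - 2*x*z + 5*y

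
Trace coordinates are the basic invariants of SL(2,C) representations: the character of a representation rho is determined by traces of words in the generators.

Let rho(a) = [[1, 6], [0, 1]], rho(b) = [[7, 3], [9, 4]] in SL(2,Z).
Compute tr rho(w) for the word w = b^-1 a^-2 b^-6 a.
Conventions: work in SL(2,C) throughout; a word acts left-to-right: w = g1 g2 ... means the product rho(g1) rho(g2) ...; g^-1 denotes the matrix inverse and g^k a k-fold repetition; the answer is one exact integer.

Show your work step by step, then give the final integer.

-798263575

rho(b^-1) = [[4, -3], [-9, 7]]
... * rho(a^-1) = [[1, -6], [0, 1]]  ->  [[4, -27], [-9, 61]]
... * rho(a^-1) = [[1, -6], [0, 1]]  ->  [[4, -51], [-9, 115]]
... * rho(b^-1) = [[4, -3], [-9, 7]]  ->  [[475, -369], [-1071, 832]]
... * rho(b^-1) = [[4, -3], [-9, 7]]  ->  [[5221, -4008], [-11772, 9037]]
... * rho(b^-1) = [[4, -3], [-9, 7]]  ->  [[56956, -43719], [-128421, 98575]]
... * rho(b^-1) = [[4, -3], [-9, 7]]  ->  [[621295, -476901], [-1400859, 1075288]]
... * rho(b^-1) = [[4, -3], [-9, 7]]  ->  [[6777289, -5202192], [-15281028, 11729593]]
... * rho(b^-1) = [[4, -3], [-9, 7]]  ->  [[73928884, -56747211], [-166690449, 127950235]]
... * rho(a) = [[1, 6], [0, 1]]  ->  [[73928884, 386826093], [-166690449, -872192459]]
tr = 73928884 + -872192459 = -798263575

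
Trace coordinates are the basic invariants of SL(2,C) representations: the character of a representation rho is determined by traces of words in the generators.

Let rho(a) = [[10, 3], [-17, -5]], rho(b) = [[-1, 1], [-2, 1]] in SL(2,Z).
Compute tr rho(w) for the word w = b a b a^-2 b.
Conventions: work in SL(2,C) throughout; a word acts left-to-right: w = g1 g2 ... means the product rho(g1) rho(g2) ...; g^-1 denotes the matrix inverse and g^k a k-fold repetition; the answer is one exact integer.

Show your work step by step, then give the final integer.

-38

rho(b) = [[-1, 1], [-2, 1]]
... * rho(a) = [[10, 3], [-17, -5]]  ->  [[-27, -8], [-37, -11]]
... * rho(b) = [[-1, 1], [-2, 1]]  ->  [[43, -35], [59, -48]]
... * rho(a^-1) = [[-5, -3], [17, 10]]  ->  [[-810, -479], [-1111, -657]]
... * rho(a^-1) = [[-5, -3], [17, 10]]  ->  [[-4093, -2360], [-5614, -3237]]
... * rho(b) = [[-1, 1], [-2, 1]]  ->  [[8813, -6453], [12088, -8851]]
tr = 8813 + -8851 = -38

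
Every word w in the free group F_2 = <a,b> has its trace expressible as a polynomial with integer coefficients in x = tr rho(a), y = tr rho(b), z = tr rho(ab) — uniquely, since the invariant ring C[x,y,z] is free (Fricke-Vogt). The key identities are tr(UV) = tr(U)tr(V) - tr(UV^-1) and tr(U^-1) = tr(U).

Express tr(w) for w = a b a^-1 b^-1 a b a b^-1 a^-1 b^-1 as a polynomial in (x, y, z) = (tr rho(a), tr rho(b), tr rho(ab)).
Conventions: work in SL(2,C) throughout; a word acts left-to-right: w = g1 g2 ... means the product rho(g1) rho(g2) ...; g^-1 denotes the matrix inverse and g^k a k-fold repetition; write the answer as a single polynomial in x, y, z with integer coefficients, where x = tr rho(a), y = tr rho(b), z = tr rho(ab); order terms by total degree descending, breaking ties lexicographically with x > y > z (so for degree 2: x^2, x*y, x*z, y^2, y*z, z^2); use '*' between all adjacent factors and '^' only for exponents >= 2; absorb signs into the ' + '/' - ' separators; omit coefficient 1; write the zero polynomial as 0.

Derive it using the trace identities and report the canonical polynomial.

tr(a^2 b) = tr(a) * tr(b a) - tr(b) = x*z - y
tr(a^2) = tr(a) * tr(a) - tr(1) = x^2 - 2
tr(a b^2 a) = tr(b) * tr(a^2 b) - tr(a^2) = x*y*z - x^2 - y^2 + 2
tr(a b a b) = tr(b a) * tr(b a) - tr(1)   [split at repeated b] = z^2 - 2
tr(b^2 a b a) = tr(b) * tr(a b a b) - tr(a b a) = y*z^2 - x*z - y
so tr(b a b) = tr(b) * tr(a b) - tr(a) = y*z - x
so tr(b^2 a b) = tr(b) * tr(b a b) - tr(b a) = y^2*z - x*y - z
so tr(a b^2 a b a) = tr(a) * tr(b^2 a b a) - tr(b^2 a b) = x*y*z^2 - x^2*z - y^2*z + z
so tr(a b a b a b) = tr(b a) * tr(b a b a) - tr(b^-1 a^-1)   [split at repeated b] = z^3 - 3*z
reduce: tr(a b a b a) = tr(a) * tr(b a b a) - tr(b a b) = x*z^2 - y*z - x
reduce: tr(a b^2 a b a b) = tr(b) * tr(a b a b a b) - tr(a b a b a) = y*z^3 - x*z^2 - 2*y*z + x
so tr(b^-1 a b^2 a b a) = tr(a b^2 a b a) * tr(b) - tr(a b^2 a b a b) = x*y^2*z^2 - x^2*y*z - y^3*z - y*z^3 + x*z^2 + 3*y*z - x
reduce: tr(a^-1 b^-1 a b^2 a b) = tr(b^-1 a b^2 a b) * tr(a) - tr(b^-1 a b^2 a b a) = -x*y^2*z^2 + 2*x^2*y*z + y^3*z + y*z^3 - x^3 - x*y^2 - x*z^2 - 3*y*z + 3*x
reduce: tr(b a b^-1 a^-1 b^-1 a b) = tr(a^-1 b^-1 a b^2 a) * tr(b) - tr(a^-1 b^-1 a b^2 a b) = x*y^2*z^2 - 2*x^2*y*z - y^3*z - y*z^3 + x^3 + x*y^2 + x*z^2 + 4*y*z - 3*x
tr(b a b a b^-2 a b) = tr(a b^2 a b a b^-1) * tr(b) - tr(a b^2 a b a) = x*y^3*z^2 - x^2*y^2*z - y^4*z - y^2*z^3 + x^2*z + 4*y^2*z - x*y - z
tr(a b a b a b a) = tr(a) * tr(b a b a b a) - tr(b a b a b) = x*z^3 - y*z^2 - 2*x*z + y
reduce: tr(a b a b a b a b) = tr(a b a b) * tr(a b a b) - tr(1)   [split at repeated a] = z^4 - 4*z^2 + 2
tr(a b a b a b a b^-1) = tr(a b a b a b a) * tr(b) - tr(a b a b a b a b) = x*y*z^3 - y^2*z^2 - z^4 - 2*x*y*z + y^2 + 4*z^2 - 2
so tr(b a b a b^-2 a b a) = tr(a b a b a b a b^-1) * tr(b) - tr(a b a b a b a) = x*y^2*z^3 - y^3*z^2 - y*z^4 - 2*x*y^2*z - x*z^3 + y^3 + 5*y*z^2 + 2*x*z - 3*y
so tr(b^-1 a b a^-1 b a b a b^-1) = tr(b a b a b^-2 a b) * tr(a) - tr(b a b a b^-2 a b a) = x^2*y^3*z^2 - x^3*y^2*z - x*y^4*z - 2*x*y^2*z^3 + y^3*z^2 + y*z^4 + x^3*z + 6*x*y^2*z + x*z^3 - x^2*y - y^3 - 5*y*z^2 - 3*x*z + 3*y
tr(a b a^3 b) = tr(a) * tr(a b a b a) - tr(a b a b) = x^2*z^2 - x*y*z - x^2 - z^2 + 2
reduce: tr(a b a^2) = tr(a) * tr(a b a) - tr(a b) = x^2*z - x*y - z
tr(a b a^3) = tr(a) * tr(a b a^2) - tr(a b a) = x^3*z - x^2*y - 2*x*z + y
so tr(a b^2 a b a^2) = tr(b) * tr(a b a^3 b) - tr(a b a^3) = x^2*y*z^2 - x^3*z - x*y^2*z - y*z^2 + 2*x*z + y
tr(b a b^2 a b) = tr(b) * tr(a b^2 a b) - tr(a b^2 a) = y^2*z^2 - 2*x*y*z + x^2 - 2
so tr(a b^2 a b a^2 b) = tr(a) * tr(b a b^2 a b a) - tr(b a b^2 a b) = x*y*z^3 - x^2*z^2 - y^2*z^2 + 2
so tr(b a b a^2 b^-1 a b) = tr(a b^2 a b a^2) * tr(b) - tr(a b^2 a b a^2 b) = x^2*y^2*z^2 - x^3*y*z - x*y^3*z - x*y*z^3 + x^2*z^2 + 2*x*y*z + y^2 - 2
tr(a b a b a b a^2) = tr(a) * tr(b a b a b a^2) - tr(b a b a b a) = x^2*z^3 - x*y*z^2 - 2*x^2*z - z^3 + x*y + 3*z
so tr(a b a b a b a^2 b) = tr(a) * tr(b a b a b a b a) - tr(b a b a b a b) = x*z^4 - y*z^3 - 3*x*z^2 + 2*y*z + x
tr(b a b a^2 b^-1 a b a) = tr(a b a b a b a^2) * tr(b) - tr(a b a b a b a^2 b) = x^2*y*z^3 - x*y^2*z^2 - x*z^4 - 2*x^2*y*z + x*y^2 + 3*x*z^2 + y*z - x
tr(a b^-1 a b a^-1 b a b a) = tr(b a b a^2 b^-1 a b) * tr(a) - tr(b a b a^2 b^-1 a b a) = x^3*y^2*z^2 - x^4*y*z - x^2*y^3*z - 2*x^2*y*z^3 + x^3*z^2 + x*y^2*z^2 + x*z^4 + 4*x^2*y*z - 3*x*z^2 - y*z - x
tr(b^2 a b a b) = tr(b) * tr(a b a b^2) - tr(a b a b) = y^2*z^2 - x*y*z - y^2 - z^2 + 2
tr(b a b a b a^2 b) = tr(a) * tr(b^2 a b a b a) - tr(b^2 a b a b) = x*y*z^3 - x^2*z^2 - y^2*z^2 - x*y*z + x^2 + y^2 + z^2 - 2
tr(a b a^-1 b a b a b a) = tr(b a b a b a^2 b) * tr(a) - tr(b a b a b a^2 b a) = x^2*y*z^3 - x^3*z^2 - x*y^2*z^2 - x*z^4 - x^2*y*z + y*z^3 + x^3 + x*y^2 + 4*x*z^2 - 2*y*z - 3*x
so tr(b a b a b a b a b) = tr(b) * tr(a b a b a b a b) - tr(a b a b a b a) = y*z^4 - x*z^3 - 3*y*z^2 + 2*x*z + y
reduce: tr(b a b a b a b a b a) = tr(b a) * tr(b a b a b a b a) - tr(b^-1 a^-1 b^-1 a^-1 b^-1 a^-1)   [split at repeated b] = z^5 - 5*z^3 + 5*z
so tr(a b a^-1 b a b a b a b) = tr(b a b a b a b a b) * tr(a) - tr(b a b a b a b a b a) = x*y*z^4 - x^2*z^3 - z^5 - 3*x*y*z^2 + 2*x^2*z + 5*z^3 + x*y - 5*z
tr(a b^-1 a b a^-1 b a b a b) = tr(a b a^-1 b a b a b a) * tr(b) - tr(a b a^-1 b a b a b a b) = x^2*y^2*z^3 - x^3*y*z^2 - x*y^3*z^2 - 2*x*y*z^4 - x^2*y^2*z + x^2*z^3 + y^2*z^3 + z^5 + x^3*y + x*y^3 + 7*x*y*z^2 - 2*x^2*z - 2*y^2*z - 5*z^3 - 4*x*y + 5*z
tr(b^-1 a b a^-1 b a b a b^-1 a) = tr(a b^-1 a b a^-1 b a b a) * tr(b) - tr(a b^-1 a b a^-1 b a b a b) = x^3*y^3*z^2 - x^4*y^2*z - x^2*y^4*z - 3*x^2*y^2*z^3 + 2*x^3*y*z^2 + 2*x*y^3*z^2 + 3*x*y*z^4 + 5*x^2*y^2*z - x^2*z^3 - y^2*z^3 - z^5 - x^3*y - x*y^3 - 10*x*y*z^2 + 2*x^2*z + y^2*z + 5*z^3 + 3*x*y - 5*z
tr(a b a b^-1 a^-1 b^-1 a b a^-1 b) = tr(b^-1 a b a^-1 b a b a b^-1) * tr(a) - tr(b^-1 a b a^-1 b a b a b^-1 a) = x^2*y^2*z^3 - 2*x^3*y*z^2 - x*y^3*z^2 - 2*x*y*z^4 + x^4*z + x^2*y^2*z + 2*x^2*z^3 + y^2*z^3 + z^5 + 5*x*y*z^2 - 5*x^2*z - y^2*z - 5*z^3 + 5*z
so tr(a b a^-1 b^-1 a b a b^-1 a^-1 b^-1) = tr(a b a b^-1 a^-1 b^-1 a b a^-1) * tr(b) - tr(a b a b^-1 a^-1 b^-1 a b a^-1 b) = -x^2*y^2*z^3 + 2*x^3*y*z^2 + 2*x*y^3*z^2 + 2*x*y*z^4 - x^4*z - 3*x^2*y^2*z - 2*x^2*z^3 - y^4*z - 2*y^2*z^3 - z^5 + x^3*y + x*y^3 - 4*x*y*z^2 + 5*x^2*z + 5*y^2*z + 5*z^3 - 3*x*y - 5*z

-x^2*y^2*z^3 + 2*x^3*y*z^2 + 2*x*y^3*z^2 + 2*x*y*z^4 - x^4*z - 3*x^2*y^2*z - 2*x^2*z^3 - y^4*z - 2*y^2*z^3 - z^5 + x^3*y + x*y^3 - 4*x*y*z^2 + 5*x^2*z + 5*y^2*z + 5*z^3 - 3*x*y - 5*z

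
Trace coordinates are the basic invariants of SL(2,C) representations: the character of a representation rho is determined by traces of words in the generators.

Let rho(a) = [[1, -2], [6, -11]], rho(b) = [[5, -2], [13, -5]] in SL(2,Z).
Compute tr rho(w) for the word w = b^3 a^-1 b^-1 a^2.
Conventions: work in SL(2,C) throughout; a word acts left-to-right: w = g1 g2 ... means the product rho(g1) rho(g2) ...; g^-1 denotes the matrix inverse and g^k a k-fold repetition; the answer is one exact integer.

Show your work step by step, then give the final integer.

rho(b) = [[5, -2], [13, -5]]
... * rho(b) = [[5, -2], [13, -5]]  ->  [[-1, 0], [0, -1]]
... * rho(b) = [[5, -2], [13, -5]]  ->  [[-5, 2], [-13, 5]]
... * rho(a^-1) = [[-11, 2], [-6, 1]]  ->  [[43, -8], [113, -21]]
... * rho(b^-1) = [[-5, 2], [-13, 5]]  ->  [[-111, 46], [-292, 121]]
... * rho(a) = [[1, -2], [6, -11]]  ->  [[165, -284], [434, -747]]
... * rho(a) = [[1, -2], [6, -11]]  ->  [[-1539, 2794], [-4048, 7349]]
tr = -1539 + 7349 = 5810

5810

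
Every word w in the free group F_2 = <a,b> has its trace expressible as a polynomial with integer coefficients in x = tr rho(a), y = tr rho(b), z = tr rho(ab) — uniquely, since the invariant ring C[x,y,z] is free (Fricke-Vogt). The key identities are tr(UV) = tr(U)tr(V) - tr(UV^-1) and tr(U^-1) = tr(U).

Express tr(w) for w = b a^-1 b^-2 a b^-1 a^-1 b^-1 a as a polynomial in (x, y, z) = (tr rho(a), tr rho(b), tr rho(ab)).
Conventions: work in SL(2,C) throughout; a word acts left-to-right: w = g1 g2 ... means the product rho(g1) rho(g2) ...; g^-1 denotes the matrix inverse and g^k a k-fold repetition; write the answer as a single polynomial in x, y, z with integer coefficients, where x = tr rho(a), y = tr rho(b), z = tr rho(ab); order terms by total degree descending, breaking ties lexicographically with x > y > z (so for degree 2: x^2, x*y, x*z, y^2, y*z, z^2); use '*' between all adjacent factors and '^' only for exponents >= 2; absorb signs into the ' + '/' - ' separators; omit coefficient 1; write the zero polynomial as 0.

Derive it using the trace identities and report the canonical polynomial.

-x^2*y^3*z^2 + 2*x^3*y^2*z + x*y^4*z + 2*x*y^2*z^3 - x^4*y - x^2*y^3 - 2*x^2*y*z^2 - y^3*z^2 - y*z^4 - 4*x*y^2*z + 4*x^2*y + y^3 + 4*y*z^2 - 3*y

tr(b^-1) = tr(b) = y
tr(b^-2) = tr(b^-1) tr(b) - tr(1) = y^2 - 2
tr(a^2) = tr(a) tr(a) - tr(1) = x^2 - 2
reduce: tr(a^2 b) = tr(a) tr(b a) - tr(b) = x*z - y
tr(b^-1 a^2) = tr(a^2) tr(b) - tr(a^2 b) = x^2*y - x*z - y
tr(a^2 b a) = tr(a) tr(b a^2) - tr(b a) = x^2*z - x*y - z
reduce: tr(b a b a) = tr(a b) tr(a b) - tr(1)   [split at repeated a] = z^2 - 2
tr(b a b) = tr(b) tr(a b) - tr(a) = y*z - x
tr(a^2 b a b) = tr(a) tr(b a b a) - tr(b a b) = x*z^2 - y*z - x
tr(a^2 b a b^-1) = tr(a^2 b a) tr(b) - tr(a^2 b a b) = x^2*y*z - x*y^2 - x*z^2 + x
reduce: tr(b^-2 a^2 b a) = tr(a^2 b a b^-1) tr(b) - tr(a^2 b a) = x^2*y^2*z - x*y^3 - x*y*z^2 - x^2*z + 2*x*y + z
tr(a b a^-1 b^-2 a) = tr(b^-2 a^2 b) tr(a) - tr(b^-2 a^2 b a) = -x^2*y^2*z + x^3*y + x*y^3 + x*y*z^2 - 3*x*y - z
tr(a b^-1 a b a) = tr(a b a^2) tr(b) - tr(a b a^2 b) = x^2*y*z - x*y^2 - x*z^2 + x
so tr(a^2 b a b a) = tr(a) tr(a b a b a) - tr(a b a b) = x^2*z^2 - x*y*z - x^2 - z^2 + 2
so tr(b a b a b a) = tr(b a) tr(b a b a) - tr(b^-1 a^-1)   [split at repeated b] = z^3 - 3*z
tr(b a b a b) = tr(b) tr(a b a b) - tr(a b a) = y*z^2 - x*z - y
tr(a^2 b a b a b) = tr(a) tr(b a b a b a) - tr(b a b a b) = x*z^3 - y*z^2 - 2*x*z + y
tr(a b a b a b^-1 a) = tr(a^2 b a b a) tr(b) - tr(a^2 b a b a b) = x^2*y*z^2 - x*y^2*z - x*z^3 - x^2*y + 2*x*z + y
tr(a b a b a b a b) = tr(b a b a) tr(b a b a) - tr(1)   [split at repeated b] = z^4 - 4*z^2 + 2
tr(a b a b a b^-1 a b) = tr(a b a b a b a) tr(b) - tr(a b a b a b a b) = x*y*z^3 - y^2*z^2 - z^4 - 2*x*y*z + y^2 + 4*z^2 - 2
so tr(b^-1 a b^-1 a b a b a) = tr(a b a b a b^-1 a) tr(b) - tr(a b a b a b^-1 a b) = x^2*y^2*z^2 - x*y^3*z - 2*x*y*z^3 - x^2*y^2 + y^2*z^2 + z^4 + 4*x*y*z - 4*z^2 + 2
tr(a b^-1 a b a b a^-1 b^-1) = tr(b^-1 a b^-1 a b a b) tr(a) - tr(b^-1 a b^-1 a b a b a) = -x^2*y^2*z^2 + x^3*y*z + x*y^3*z + 2*x*y*z^3 - x^2*z^2 - y^2*z^2 - z^4 - 4*x*y*z + x^2 + 4*z^2 - 2
tr(b a b a^-1 b^-2 a b^-1 a) = tr(a b^-1 a b a b a^-1 b^-1) tr(b) - tr(a b^-1 a b a b a^-1) = -x^2*y^3*z^2 + x^3*y^2*z + x*y^4*z + 2*x*y^2*z^3 - x^2*y*z^2 - y^3*z^2 - y*z^4 - 4*x*y^2*z + x^2*y + 4*y*z^2 - x*z - y
so tr(a b a^-1 b^-2 a b^-1 a^-1 b) = tr(b a b a^-1 b^-2 a b^-1) tr(a) - tr(b a b a^-1 b^-2 a b^-1 a) = x^2*y^3*z^2 - 2*x^3*y^2*z - x*y^4*z - 2*x*y^2*z^3 + x^4*y + x^2*y^3 + 2*x^2*y*z^2 + y^3*z^2 + y*z^4 + 4*x*y^2*z - 4*x^2*y - 4*y*z^2 + y
reduce: tr(b a^-1 b^-2 a b^-1 a^-1 b^-1 a) = tr(a b a^-1 b^-2 a b^-1 a^-1) tr(b) - tr(a b a^-1 b^-2 a b^-1 a^-1 b) = -x^2*y^3*z^2 + 2*x^3*y^2*z + x*y^4*z + 2*x*y^2*z^3 - x^4*y - x^2*y^3 - 2*x^2*y*z^2 - y^3*z^2 - y*z^4 - 4*x*y^2*z + 4*x^2*y + y^3 + 4*y*z^2 - 3*y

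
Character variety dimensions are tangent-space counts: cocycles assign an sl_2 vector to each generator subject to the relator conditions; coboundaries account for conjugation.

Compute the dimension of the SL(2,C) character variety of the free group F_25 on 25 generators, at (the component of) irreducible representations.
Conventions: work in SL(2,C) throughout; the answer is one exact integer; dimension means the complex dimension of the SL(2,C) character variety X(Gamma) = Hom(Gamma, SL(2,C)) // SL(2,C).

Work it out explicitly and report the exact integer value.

Here Gamma is free of rank 25 — no relator constrains a cocycle.
So Z^1 = (sl_2)^25 in full: dim Z^1 = 75.
dim B^1 = 3: the coboundary map is injective because an irreducible image has centralizer 0 in sl_2.
Therefore dim X = 75 - 3 = 72.

72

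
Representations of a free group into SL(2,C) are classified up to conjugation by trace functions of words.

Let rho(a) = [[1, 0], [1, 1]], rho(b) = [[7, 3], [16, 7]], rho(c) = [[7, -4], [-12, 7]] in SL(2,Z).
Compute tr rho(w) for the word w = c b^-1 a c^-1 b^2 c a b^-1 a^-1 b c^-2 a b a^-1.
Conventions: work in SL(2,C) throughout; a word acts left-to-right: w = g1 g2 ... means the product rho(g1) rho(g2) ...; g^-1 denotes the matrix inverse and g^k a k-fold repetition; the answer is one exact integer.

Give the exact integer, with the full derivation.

rho(c) = [[7, -4], [-12, 7]]
... * rho(b^-1) = [[7, -3], [-16, 7]]  ->  [[113, -49], [-196, 85]]
... * rho(a) = [[1, 0], [1, 1]]  ->  [[64, -49], [-111, 85]]
... * rho(c^-1) = [[7, 4], [12, 7]]  ->  [[-140, -87], [243, 151]]
... * rho(b) = [[7, 3], [16, 7]]  ->  [[-2372, -1029], [4117, 1786]]
... * rho(b) = [[7, 3], [16, 7]]  ->  [[-33068, -14319], [57395, 24853]]
... * rho(c) = [[7, -4], [-12, 7]]  ->  [[-59648, 32039], [103529, -55609]]
... * rho(a) = [[1, 0], [1, 1]]  ->  [[-27609, 32039], [47920, -55609]]
... * rho(b^-1) = [[7, -3], [-16, 7]]  ->  [[-705887, 307100], [1225184, -533023]]
... * rho(a^-1) = [[1, 0], [-1, 1]]  ->  [[-1012987, 307100], [1758207, -533023]]
... * rho(b) = [[7, 3], [16, 7]]  ->  [[-2177309, -889261], [3779081, 1543460]]
... * rho(c^-1) = [[7, 4], [12, 7]]  ->  [[-25912295, -14934063], [44975087, 25920544]]
... * rho(c^-1) = [[7, 4], [12, 7]]  ->  [[-360594821, -208187621], [625872137, 361344156]]
... * rho(a) = [[1, 0], [1, 1]]  ->  [[-568782442, -208187621], [987216293, 361344156]]
... * rho(b) = [[7, 3], [16, 7]]  ->  [[-7312479030, -3163660673], [12692020547, 5491057971]]
... * rho(a^-1) = [[1, 0], [-1, 1]]  ->  [[-4148818357, -3163660673], [7200962576, 5491057971]]
tr = -4148818357 + 5491057971 = 1342239614

1342239614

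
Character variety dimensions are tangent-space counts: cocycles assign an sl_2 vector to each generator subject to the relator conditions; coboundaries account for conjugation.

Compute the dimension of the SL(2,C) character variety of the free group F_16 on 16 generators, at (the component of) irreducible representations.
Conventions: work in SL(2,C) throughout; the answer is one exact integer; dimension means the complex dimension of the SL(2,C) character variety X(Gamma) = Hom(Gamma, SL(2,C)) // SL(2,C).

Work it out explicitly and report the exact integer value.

Gamma = F_16 has 16 generators and no relators.
So Z^1 = (sl_2)^16 in full: dim Z^1 = 48.
At an irreducible rho the centralizer of the image in sl_2 is 0, so the coboundary map sl_2 -> Z^1 is injective: dim B^1 = 3.
dim X = dim H^1 = dim Z^1 - dim B^1 = 48 - 3 = 45.

45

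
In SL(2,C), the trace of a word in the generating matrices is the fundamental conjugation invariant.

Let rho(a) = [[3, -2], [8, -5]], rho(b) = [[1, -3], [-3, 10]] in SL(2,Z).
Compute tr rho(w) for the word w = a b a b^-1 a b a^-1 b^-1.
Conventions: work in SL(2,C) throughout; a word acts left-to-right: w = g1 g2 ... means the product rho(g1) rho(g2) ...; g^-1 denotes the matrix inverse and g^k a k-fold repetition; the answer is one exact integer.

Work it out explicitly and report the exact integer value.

rho(a) = [[3, -2], [8, -5]]
... * rho(b) = [[1, -3], [-3, 10]]  ->  [[9, -29], [23, -74]]
... * rho(a) = [[3, -2], [8, -5]]  ->  [[-205, 127], [-523, 324]]
... * rho(b^-1) = [[10, 3], [3, 1]]  ->  [[-1669, -488], [-4258, -1245]]
... * rho(a) = [[3, -2], [8, -5]]  ->  [[-8911, 5778], [-22734, 14741]]
... * rho(b) = [[1, -3], [-3, 10]]  ->  [[-26245, 84513], [-66957, 215612]]
... * rho(a^-1) = [[-5, 2], [-8, 3]]  ->  [[-544879, 201049], [-1390111, 512922]]
... * rho(b^-1) = [[10, 3], [3, 1]]  ->  [[-4845643, -1433588], [-12362344, -3657411]]
tr = -4845643 + -3657411 = -8503054

-8503054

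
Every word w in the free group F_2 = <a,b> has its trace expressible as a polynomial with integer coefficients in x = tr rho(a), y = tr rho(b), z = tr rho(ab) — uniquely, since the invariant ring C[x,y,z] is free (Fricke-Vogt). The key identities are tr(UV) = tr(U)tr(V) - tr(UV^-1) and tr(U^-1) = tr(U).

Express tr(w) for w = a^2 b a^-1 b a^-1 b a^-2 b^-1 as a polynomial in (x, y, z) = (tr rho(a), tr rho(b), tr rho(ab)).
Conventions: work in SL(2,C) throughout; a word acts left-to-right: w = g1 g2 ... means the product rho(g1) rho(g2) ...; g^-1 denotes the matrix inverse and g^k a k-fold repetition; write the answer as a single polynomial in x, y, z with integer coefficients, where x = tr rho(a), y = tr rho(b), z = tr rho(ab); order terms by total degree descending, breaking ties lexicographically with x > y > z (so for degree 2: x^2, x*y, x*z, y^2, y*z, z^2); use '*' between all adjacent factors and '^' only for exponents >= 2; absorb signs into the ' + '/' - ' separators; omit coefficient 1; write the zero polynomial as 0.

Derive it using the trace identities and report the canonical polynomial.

-x^5*y^3*z + x^6*y^2 + x^4*y^4 + 3*x^4*y^2*z^2 - 2*x^5*y*z - 2*x^3*y^3*z - 3*x^3*y*z^3 - 4*x^4*y^2 + x^4*z^2 + x^2*y^2*z^2 + x^2*z^4 + 9*x^3*y*z - x^4 - 5*x^2*z^2 - 2*x*y*z + 4*x^2 + z^2 - 2

tr(b^2) = tr(b) * tr(b) - tr(1) = y^2 - 2
tr(b^3) = tr(b) * tr(b^2) - tr(b) = y^3 - 3*y
tr(b a b) = tr(b) * tr(a b) - tr(a) = y*z - x
tr(b^3 a) = tr(b) * tr(b a b) - tr(b a) = y^2*z - x*y - z
tr(b^2 a^-1 b) = tr(b^3) * tr(a) - tr(b^3 a) = x*y^3 - y^2*z - 2*x*y + z
tr(a^2 b) = tr(a) * tr(b a) - tr(b) = x*z - y
tr(a^2) = tr(a) * tr(a) - tr(1) = x^2 - 2
tr(a^2 b^2) = tr(b) * tr(a^2 b) - tr(a^2) = x*y*z - x^2 - y^2 + 2
tr(b a^2 b^2) = tr(b) * tr(a^2 b^2) - tr(a^2 b) = x*y^2*z - x^2*y - y^3 - x*z + 3*y
tr(b^2 a^2 b^2) = tr(b) * tr(b a^2 b^2) - tr(b a^2 b) = x*y^3*z - x^2*y^2 - y^4 - 2*x*y*z + x^2 + 4*y^2 - 2
tr(a b a b) = tr(a b) * tr(a b) - tr(1)   [split at repeated a] = z^2 - 2
tr(b^2 a b a) = tr(b) * tr(a b a b) - tr(a b a) = y*z^2 - x*z - y
tr(a^2 b^2 a b) = tr(a) * tr(b^2 a b a) - tr(b^2 a b) = x*y*z^2 - x^2*z - y^2*z + z
tr(a^2 b^2 a) = tr(a) * tr(b^2 a^2) - tr(b^2 a) = x^2*y*z - x^3 - x*y^2 - y*z + 3*x
tr(b^2 a^2 b^2 a) = tr(b) * tr(a^2 b^2 a b) - tr(a^2 b^2 a) = x*y^2*z^2 - 2*x^2*y*z - y^3*z + x^3 + x*y^2 + 2*y*z - 3*x
tr(b a^2 b^2 a^-1 b) = tr(b^2 a^2 b^2) * tr(a) - tr(b^2 a^2 b^2 a) = x^2*y^3*z - x^3*y^2 - x*y^4 - x*y^2*z^2 + y^3*z + 3*x*y^2 - 2*y*z + x
tr(a b a^2 b) = tr(a) * tr(b a b a) - tr(b a b) = x*z^2 - y*z - x
tr(b a b a^2 b^2) = tr(b) * tr(a b a^2 b^2) - tr(a b a^2 b) = x*y^2*z^2 - x^2*y*z - y^3*z - x*z^2 + 2*y*z + x
tr(b a b a b a) = tr(b a b a) * tr(b a) - tr(a b)   [split at repeated b] = z^3 - 3*z
tr(a b a b a^2 b) = tr(a) * tr(b a b a b a) - tr(b a b a b) = x*z^3 - y*z^2 - 2*x*z + y
tr(a b a b a^2) = tr(a) * tr(a b a b a) - tr(a b a b) = x^2*z^2 - x*y*z - x^2 - z^2 + 2
tr(b a b a^2 b^2 a) = tr(b) * tr(a b a b a^2 b) - tr(a b a b a^2) = x*y*z^3 - x^2*z^2 - y^2*z^2 - x*y*z + x^2 + y^2 + z^2 - 2
tr(b a^2 b^2 a^-1 b a) = tr(b a b a^2 b^2) * tr(a) - tr(b a b a^2 b^2 a) = x^2*y^2*z^2 - x^3*y*z - x*y^3*z - x*y*z^3 + y^2*z^2 + 3*x*y*z - y^2 - z^2 + 2
tr(b a^2 b^2 a^-1 b a^-1) = tr(b a^2 b^2 a^-1 b) * tr(a) - tr(b a^2 b^2 a^-1 b a) = x^3*y^3*z - x^4*y^2 - x^2*y^4 - 2*x^2*y^2*z^2 + x^3*y*z + 2*x*y^3*z + x*y*z^3 + 3*x^2*y^2 - y^2*z^2 - 5*x*y*z + x^2 + y^2 + z^2 - 2
tr(a^2 b^2 a^-1 b a^-2 b) = tr(b a^2 b^2 a^-1 b a^-1) * tr(a) - tr(b a^2 b^2 a^-1 b) = x^4*y^3*z - x^5*y^2 - x^3*y^4 - 2*x^3*y^2*z^2 + x^4*y*z + x^2*y^3*z + x^2*y*z^3 + 4*x^3*y^2 + x*y^4 - 5*x^2*y*z - y^3*z + x^3 - 2*x*y^2 + x*z^2 + 2*y*z - 3*x
tr(b a^-1 b a^-2 b^-1 a^2 b) = tr(a^2 b^2 a^-1 b a^-2) * tr(b) - tr(a^2 b^2 a^-1 b a^-2 b) = -x^4*y^3*z + x^5*y^2 + x^3*y^4 + 2*x^3*y^2*z^2 - x^4*y*z - x^2*y^3*z - x^2*y*z^3 - 4*x^3*y^2 + 5*x^2*y*z - x^3 - x*z^2 - y*z + 3*x
tr(a^2 b a b^2) = tr(a) * tr(b a b^2 a) - tr(b a b^2) = x*y*z^2 - x^2*z - y^2*z + z
tr(b a^2 b a b^2) = tr(b) * tr(a^2 b a b^2) - tr(a^2 b a b) = x*y^2*z^2 - x^2*y*z - y^3*z - x*z^2 + 2*y*z + x
tr(b a b^2 a b a) = tr(b) * tr(a b a b a b) - tr(a b a b a) = y*z^3 - x*z^2 - 2*y*z + x
tr(b a b^2 a b) = tr(b) * tr(a b^2 a b) - tr(a b^2 a) = y^2*z^2 - 2*x*y*z + x^2 - 2
tr(b a^2 b a b^2 a) = tr(a) * tr(b a b^2 a b a) - tr(b a b^2 a b) = x*y*z^3 - x^2*z^2 - y^2*z^2 + 2
tr(b a^2 b a b^2 a^-1) = tr(b a^2 b a b^2) * tr(a) - tr(b a^2 b a b^2 a) = x^2*y^2*z^2 - x^3*y*z - x*y^3*z - x*y*z^3 + y^2*z^2 + 2*x*y*z + x^2 - 2
tr(a^2 b a b^2 a^-2 b) = tr(b a^2 b a b^2 a^-1) * tr(a) - tr(b a^2 b a b^2) = x^3*y^2*z^2 - x^4*y*z - x^2*y^3*z - x^2*y*z^3 + 3*x^2*y*z + y^3*z + x^3 + x*z^2 - 2*y*z - 3*x
tr(b a^-2 b^-1 a^2 b a b) = tr(a^2 b a b^2 a^-2) * tr(b) - tr(a^2 b a b^2 a^-2 b) = -x^3*y^2*z^2 + x^4*y*z + x^2*y^3*z + x^2*y*z^3 - 3*x^2*y*z - x^3 - x*y^2 - x*z^2 + y*z + 3*x
tr(b a^2 b a b a b) = tr(b) * tr(a^2 b a b a b) - tr(a^2 b a b a) = x*y*z^3 - x^2*z^2 - y^2*z^2 - x*y*z + x^2 + y^2 + z^2 - 2
tr(b a b a b a b a) = tr(a b a b) * tr(a b a b) - tr(1)   [split at repeated a] = z^4 - 4*z^2 + 2
tr(b a^2 b a b a b a) = tr(a) * tr(b a b a b a b a) - tr(b a b a b a b) = x*z^4 - y*z^3 - 3*x*z^2 + 2*y*z + x
tr(a^2 b a b a b a^-1 b) = tr(b a^2 b a b a b) * tr(a) - tr(b a^2 b a b a b a) = x^2*y*z^3 - x^3*z^2 - x*y^2*z^2 - x*z^4 - x^2*y*z + y*z^3 + x^3 + x*y^2 + 4*x*z^2 - 2*y*z - 3*x
tr(a^-1 b^-1 a^2 b a b a b) = tr(a^2 b a b a b a^-1) * tr(b) - tr(a^2 b a b a b a^-1 b) = -x^2*y*z^3 + x^3*z^2 + x*y^2*z^2 + x*z^4 + x^2*y*z - x^3 - x*y^2 - 4*x*z^2 - y*z + 3*x
tr(b a^-2 b^-1 a^2 b a b a) = tr(a^-1 b^-1 a^2 b a b a b) * tr(a) - tr(a^-1 b^-1 a^2 b a b a b a) = -x^3*y*z^3 + x^4*z^2 + x^2*y^2*z^2 + x^2*z^4 + x^3*y*z - x^4 - x^2*y^2 - 5*x^2*z^2 + 4*x^2 + z^2 - 2
tr(b a^-1 b a^-2 b^-1 a^2 b a) = tr(b a^-2 b^-1 a^2 b a b) * tr(a) - tr(b a^-2 b^-1 a^2 b a b a) = -x^4*y^2*z^2 + x^5*y*z + x^3*y^3*z + 2*x^3*y*z^3 - x^4*z^2 - x^2*y^2*z^2 - x^2*z^4 - 4*x^3*y*z + 4*x^2*z^2 + x*y*z - x^2 - z^2 + 2
tr(a^2 b a^-1 b a^-1 b a^-2 b^-1) = tr(b a^-1 b a^-2 b^-1 a^2 b) * tr(a) - tr(b a^-1 b a^-2 b^-1 a^2 b a) = -x^5*y^3*z + x^6*y^2 + x^4*y^4 + 3*x^4*y^2*z^2 - 2*x^5*y*z - 2*x^3*y^3*z - 3*x^3*y*z^3 - 4*x^4*y^2 + x^4*z^2 + x^2*y^2*z^2 + x^2*z^4 + 9*x^3*y*z - x^4 - 5*x^2*z^2 - 2*x*y*z + 4*x^2 + z^2 - 2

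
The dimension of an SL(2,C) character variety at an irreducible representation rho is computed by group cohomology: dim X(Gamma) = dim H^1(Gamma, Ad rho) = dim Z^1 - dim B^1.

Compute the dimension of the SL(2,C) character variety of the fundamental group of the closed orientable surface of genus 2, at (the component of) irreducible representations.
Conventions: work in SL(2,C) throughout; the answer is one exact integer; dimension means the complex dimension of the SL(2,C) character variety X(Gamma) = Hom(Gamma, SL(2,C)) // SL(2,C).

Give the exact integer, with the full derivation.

pi_1 of the closed genus-2 surface has 4 generators bound by the single product-of-commutators relator.
Before the relator condition, cocycle space has dim 3*4 = 12.
H^2 = coker(d_2) is dual to H^0 = 0 at irreducible rho (Poincare duality), so d_2 is onto: dim Z^1 = 9.
As always at irreducible rho, dim B^1 = 3.
Hence dim X = 9 - 3 = 6.

6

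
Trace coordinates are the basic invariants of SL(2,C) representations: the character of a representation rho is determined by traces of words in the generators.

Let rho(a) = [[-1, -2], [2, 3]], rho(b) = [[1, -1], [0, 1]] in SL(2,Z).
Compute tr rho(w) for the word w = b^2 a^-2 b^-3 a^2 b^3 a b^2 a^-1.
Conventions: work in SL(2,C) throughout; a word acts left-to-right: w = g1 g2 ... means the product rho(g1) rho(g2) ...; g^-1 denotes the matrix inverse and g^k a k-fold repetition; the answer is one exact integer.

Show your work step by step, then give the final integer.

rho(b) = [[1, -1], [0, 1]]
... * rho(b) = [[1, -1], [0, 1]]  ->  [[1, -2], [0, 1]]
... * rho(a^-1) = [[3, 2], [-2, -1]]  ->  [[7, 4], [-2, -1]]
... * rho(a^-1) = [[3, 2], [-2, -1]]  ->  [[13, 10], [-4, -3]]
... * rho(b^-1) = [[1, 1], [0, 1]]  ->  [[13, 23], [-4, -7]]
... * rho(b^-1) = [[1, 1], [0, 1]]  ->  [[13, 36], [-4, -11]]
... * rho(b^-1) = [[1, 1], [0, 1]]  ->  [[13, 49], [-4, -15]]
... * rho(a) = [[-1, -2], [2, 3]]  ->  [[85, 121], [-26, -37]]
... * rho(a) = [[-1, -2], [2, 3]]  ->  [[157, 193], [-48, -59]]
... * rho(b) = [[1, -1], [0, 1]]  ->  [[157, 36], [-48, -11]]
... * rho(b) = [[1, -1], [0, 1]]  ->  [[157, -121], [-48, 37]]
... * rho(b) = [[1, -1], [0, 1]]  ->  [[157, -278], [-48, 85]]
... * rho(a) = [[-1, -2], [2, 3]]  ->  [[-713, -1148], [218, 351]]
... * rho(b) = [[1, -1], [0, 1]]  ->  [[-713, -435], [218, 133]]
... * rho(b) = [[1, -1], [0, 1]]  ->  [[-713, 278], [218, -85]]
... * rho(a^-1) = [[3, 2], [-2, -1]]  ->  [[-2695, -1704], [824, 521]]
tr = -2695 + 521 = -2174

-2174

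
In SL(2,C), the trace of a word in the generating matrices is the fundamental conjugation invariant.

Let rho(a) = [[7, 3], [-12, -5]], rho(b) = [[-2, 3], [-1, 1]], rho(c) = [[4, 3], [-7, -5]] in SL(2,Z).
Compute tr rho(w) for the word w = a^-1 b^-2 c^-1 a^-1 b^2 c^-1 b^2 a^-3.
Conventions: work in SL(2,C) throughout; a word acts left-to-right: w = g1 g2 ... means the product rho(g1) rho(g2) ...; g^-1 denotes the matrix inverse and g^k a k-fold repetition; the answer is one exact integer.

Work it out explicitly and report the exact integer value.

rho(a^-1) = [[-5, -3], [12, 7]]
... * rho(b^-1) = [[1, -3], [1, -2]]  ->  [[-8, 21], [19, -50]]
... * rho(b^-1) = [[1, -3], [1, -2]]  ->  [[13, -18], [-31, 43]]
... * rho(c^-1) = [[-5, -3], [7, 4]]  ->  [[-191, -111], [456, 265]]
... * rho(a^-1) = [[-5, -3], [12, 7]]  ->  [[-377, -204], [900, 487]]
... * rho(b) = [[-2, 3], [-1, 1]]  ->  [[958, -1335], [-2287, 3187]]
... * rho(b) = [[-2, 3], [-1, 1]]  ->  [[-581, 1539], [1387, -3674]]
... * rho(c^-1) = [[-5, -3], [7, 4]]  ->  [[13678, 7899], [-32653, -18857]]
... * rho(b) = [[-2, 3], [-1, 1]]  ->  [[-35255, 48933], [84163, -116816]]
... * rho(b) = [[-2, 3], [-1, 1]]  ->  [[21577, -56832], [-51510, 135673]]
... * rho(a^-1) = [[-5, -3], [12, 7]]  ->  [[-789869, -462555], [1885626, 1104241]]
... * rho(a^-1) = [[-5, -3], [12, 7]]  ->  [[-1601315, -868278], [3822762, 2072809]]
... * rho(a^-1) = [[-5, -3], [12, 7]]  ->  [[-2412761, -1274001], [5759898, 3041377]]
tr = -2412761 + 3041377 = 628616

628616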